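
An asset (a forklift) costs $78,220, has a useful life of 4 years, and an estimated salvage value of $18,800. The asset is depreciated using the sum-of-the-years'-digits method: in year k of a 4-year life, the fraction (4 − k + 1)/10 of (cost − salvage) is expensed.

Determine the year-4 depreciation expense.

Depreciable base = $78,220 − $18,800 = $59,420.
Sum of the years' digits = 4+3+2+1 = 10.
Year 1: $59,420 × 4/10 = $23,768. Book value $54,452.
Year 2: $59,420 × 3/10 = $17,826. Book value $36,626.
Year 3: $59,420 × 2/10 = $11,884. Book value $24,742.
Year 4: $59,420 × 1/10 = $5,942. Book value $18,800.

$5,942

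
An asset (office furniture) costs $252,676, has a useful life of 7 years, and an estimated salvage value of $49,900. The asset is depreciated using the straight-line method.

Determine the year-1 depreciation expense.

$28,968

Depreciable base = $252,676 − $49,900 = $202,776.
Annual expense = $202,776 / 7 = $28,968.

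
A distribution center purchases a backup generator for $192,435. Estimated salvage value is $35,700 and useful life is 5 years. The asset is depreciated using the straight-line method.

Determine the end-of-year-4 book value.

$67,047

Depreciable base = $192,435 − $35,700 = $156,735.
Annual expense = $156,735 / 5 = $31,347.
End of year 1: book value $161,088.
End of year 2: book value $129,741.
End of year 3: book value $98,394.
End of year 4: book value $67,047.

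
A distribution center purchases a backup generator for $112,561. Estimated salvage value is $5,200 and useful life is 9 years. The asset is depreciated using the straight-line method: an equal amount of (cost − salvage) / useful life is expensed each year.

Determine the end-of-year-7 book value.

Depreciable base = $112,561 − $5,200 = $107,361.
Annual expense = $107,361 / 9 = $11,929.
End of year 1: book value $100,632.
End of year 2: book value $88,703.
End of year 3: book value $76,774.
End of year 4: book value $64,845.
End of year 5: book value $52,916.
End of year 6: book value $40,987.
End of year 7: book value $29,058.

$29,058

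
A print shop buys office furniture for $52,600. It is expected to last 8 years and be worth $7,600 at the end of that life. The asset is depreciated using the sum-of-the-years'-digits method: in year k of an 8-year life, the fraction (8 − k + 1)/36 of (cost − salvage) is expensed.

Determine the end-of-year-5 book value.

$15,100

Depreciable base = $52,600 − $7,600 = $45,000.
Sum of the years' digits = 8+7+6+5+4+3+2+1 = 36.
Year 1: $45,000 × 8/36 = $10,000. Book value $42,600.
Year 2: $45,000 × 7/36 = $8,750. Book value $33,850.
Year 3: $45,000 × 6/36 = $7,500. Book value $26,350.
Year 4: $45,000 × 5/36 = $6,250. Book value $20,100.
Year 5: $45,000 × 4/36 = $5,000. Book value $15,100.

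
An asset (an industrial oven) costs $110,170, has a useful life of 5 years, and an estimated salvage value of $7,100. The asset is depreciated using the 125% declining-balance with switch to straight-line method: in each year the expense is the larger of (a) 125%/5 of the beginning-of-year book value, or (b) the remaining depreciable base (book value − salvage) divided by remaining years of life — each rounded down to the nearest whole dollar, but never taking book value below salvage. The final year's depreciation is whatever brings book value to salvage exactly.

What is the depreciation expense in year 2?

Depreciable base = $110,170 − $7,100 = $103,070.
Year 1: DB = ⌊$110,170 × 125%/5⌋ = $27,542; SL = ⌊$103,070/5⌋ = $20,614 → take DB $27,542. Book value $82,628.
Year 2: DB = ⌊$82,628 × 125%/5⌋ = $20,657; SL = ⌊$75,528/4⌋ = $18,882 → take DB $20,657. Book value $61,971.

$20,657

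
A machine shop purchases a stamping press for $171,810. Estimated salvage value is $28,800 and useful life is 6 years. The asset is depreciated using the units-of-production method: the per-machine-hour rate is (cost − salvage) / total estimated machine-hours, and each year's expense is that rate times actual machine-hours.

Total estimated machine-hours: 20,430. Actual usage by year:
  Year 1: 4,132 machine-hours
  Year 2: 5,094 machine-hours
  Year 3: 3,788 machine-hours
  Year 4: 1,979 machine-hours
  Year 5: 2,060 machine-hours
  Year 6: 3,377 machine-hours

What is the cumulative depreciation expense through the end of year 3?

$91,098

Depreciable base = $171,810 − $28,800 = $143,010.
Rate = $143,010 / 20,430 machine-hours = $7 per machine-hour.
Year 1: 4,132 × $7 = $28,924. Book value $142,886.
Year 2: 5,094 × $7 = $35,658. Book value $107,228.
Year 3: 3,788 × $7 = $26,516. Book value $80,712.
Accumulated through year 3 = $171,810 − $80,712 = $91,098.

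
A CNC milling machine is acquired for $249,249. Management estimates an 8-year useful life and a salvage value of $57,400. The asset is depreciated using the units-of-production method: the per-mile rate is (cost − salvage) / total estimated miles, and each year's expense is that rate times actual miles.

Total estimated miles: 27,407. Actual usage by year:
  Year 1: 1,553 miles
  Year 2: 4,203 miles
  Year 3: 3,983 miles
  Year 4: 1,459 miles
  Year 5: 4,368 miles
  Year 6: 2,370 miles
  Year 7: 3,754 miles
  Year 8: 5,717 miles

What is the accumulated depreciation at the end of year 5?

Depreciable base = $249,249 − $57,400 = $191,849.
Rate = $191,849 / 27,407 miles = $7 per mile.
Year 1: 1,553 × $7 = $10,871. Book value $238,378.
Year 2: 4,203 × $7 = $29,421. Book value $208,957.
Year 3: 3,983 × $7 = $27,881. Book value $181,076.
Year 4: 1,459 × $7 = $10,213. Book value $170,863.
Year 5: 4,368 × $7 = $30,576. Book value $140,287.
Accumulated through year 5 = $249,249 − $140,287 = $108,962.

$108,962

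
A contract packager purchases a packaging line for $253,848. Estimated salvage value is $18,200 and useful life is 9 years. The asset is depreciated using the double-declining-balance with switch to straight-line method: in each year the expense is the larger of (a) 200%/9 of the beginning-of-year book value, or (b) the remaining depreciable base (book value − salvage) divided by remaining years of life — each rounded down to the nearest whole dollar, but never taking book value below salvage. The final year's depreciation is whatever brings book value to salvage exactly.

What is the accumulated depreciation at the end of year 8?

$222,982

Depreciable base = $253,848 − $18,200 = $235,648.
Year 1: DB = ⌊$253,848 × 200%/9⌋ = $56,410; SL = ⌊$235,648/9⌋ = $26,183 → take DB $56,410. Book value $197,438.
Year 2: DB = ⌊$197,438 × 200%/9⌋ = $43,875; SL = ⌊$179,238/8⌋ = $22,404 → take DB $43,875. Book value $153,563.
Year 3: DB = ⌊$153,563 × 200%/9⌋ = $34,125; SL = ⌊$135,363/7⌋ = $19,337 → take DB $34,125. Book value $119,438.
Year 4: DB = ⌊$119,438 × 200%/9⌋ = $26,541; SL = ⌊$101,238/6⌋ = $16,873 → take DB $26,541. Book value $92,897.
Year 5: DB = ⌊$92,897 × 200%/9⌋ = $20,643; SL = ⌊$74,697/5⌋ = $14,939 → take DB $20,643. Book value $72,254.
Year 6: DB = ⌊$72,254 × 200%/9⌋ = $16,056; SL = ⌊$54,054/4⌋ = $13,513 → take DB $16,056. Book value $56,198.
Year 7: DB = ⌊$56,198 × 200%/9⌋ = $12,488; SL = ⌊$37,998/3⌋ = $12,666 → take SL $12,666. Book value $43,532.
Year 8: DB = ⌊$43,532 × 200%/9⌋ = $9,673; SL = ⌊$25,332/2⌋ = $12,666 → take SL $12,666. Book value $30,866.
Accumulated through year 8 = $253,848 − $30,866 = $222,982.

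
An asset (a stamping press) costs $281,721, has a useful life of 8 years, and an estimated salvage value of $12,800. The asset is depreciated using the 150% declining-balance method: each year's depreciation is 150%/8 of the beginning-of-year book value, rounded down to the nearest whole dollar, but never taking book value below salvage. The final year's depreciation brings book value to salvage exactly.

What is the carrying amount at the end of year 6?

Depreciable base = $281,721 − $12,800 = $268,921.
Year 1: ⌊$281,721 × 150%/8⌋ = $52,822. Book value $228,899.
Year 2: ⌊$228,899 × 150%/8⌋ = $42,918. Book value $185,981.
Year 3: ⌊$185,981 × 150%/8⌋ = $34,871. Book value $151,110.
Year 4: ⌊$151,110 × 150%/8⌋ = $28,333. Book value $122,777.
Year 5: ⌊$122,777 × 150%/8⌋ = $23,020. Book value $99,757.
Year 6: ⌊$99,757 × 150%/8⌋ = $18,704. Book value $81,053.

$81,053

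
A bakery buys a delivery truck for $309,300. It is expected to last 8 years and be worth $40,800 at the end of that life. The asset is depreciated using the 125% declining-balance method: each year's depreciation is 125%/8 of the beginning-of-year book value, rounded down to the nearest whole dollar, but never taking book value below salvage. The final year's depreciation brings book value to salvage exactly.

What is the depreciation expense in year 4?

Depreciable base = $309,300 − $40,800 = $268,500.
Year 1: ⌊$309,300 × 125%/8⌋ = $48,328. Book value $260,972.
Year 2: ⌊$260,972 × 125%/8⌋ = $40,776. Book value $220,196.
Year 3: ⌊$220,196 × 125%/8⌋ = $34,405. Book value $185,791.
Year 4: ⌊$185,791 × 125%/8⌋ = $29,029. Book value $156,762.

$29,029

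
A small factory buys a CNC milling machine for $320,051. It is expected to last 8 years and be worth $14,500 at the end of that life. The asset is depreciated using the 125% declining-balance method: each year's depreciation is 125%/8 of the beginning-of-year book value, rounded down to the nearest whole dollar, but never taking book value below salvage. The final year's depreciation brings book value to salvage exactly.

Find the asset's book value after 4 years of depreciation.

Depreciable base = $320,051 − $14,500 = $305,551.
Year 1: ⌊$320,051 × 125%/8⌋ = $50,007. Book value $270,044.
Year 2: ⌊$270,044 × 125%/8⌋ = $42,194. Book value $227,850.
Year 3: ⌊$227,850 × 125%/8⌋ = $35,601. Book value $192,249.
Year 4: ⌊$192,249 × 125%/8⌋ = $30,038. Book value $162,211.

$162,211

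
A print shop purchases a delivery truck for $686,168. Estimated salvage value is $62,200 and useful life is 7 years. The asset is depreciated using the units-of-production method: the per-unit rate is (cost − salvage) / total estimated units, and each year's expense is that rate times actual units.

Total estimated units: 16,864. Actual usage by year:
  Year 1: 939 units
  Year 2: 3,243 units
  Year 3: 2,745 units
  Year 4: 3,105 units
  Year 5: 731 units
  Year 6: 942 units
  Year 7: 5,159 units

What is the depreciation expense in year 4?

$114,885

Depreciable base = $686,168 − $62,200 = $623,968.
Rate = $623,968 / 16,864 units = $37 per unit.
Year 1: 939 × $37 = $34,743. Book value $651,425.
Year 2: 3,243 × $37 = $119,991. Book value $531,434.
Year 3: 2,745 × $37 = $101,565. Book value $429,869.
Year 4: 3,105 × $37 = $114,885. Book value $314,984.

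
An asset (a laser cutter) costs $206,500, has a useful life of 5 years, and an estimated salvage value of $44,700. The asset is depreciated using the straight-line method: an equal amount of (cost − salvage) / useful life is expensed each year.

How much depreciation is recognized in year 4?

Depreciable base = $206,500 − $44,700 = $161,800.
Annual expense = $161,800 / 5 = $32,360.

$32,360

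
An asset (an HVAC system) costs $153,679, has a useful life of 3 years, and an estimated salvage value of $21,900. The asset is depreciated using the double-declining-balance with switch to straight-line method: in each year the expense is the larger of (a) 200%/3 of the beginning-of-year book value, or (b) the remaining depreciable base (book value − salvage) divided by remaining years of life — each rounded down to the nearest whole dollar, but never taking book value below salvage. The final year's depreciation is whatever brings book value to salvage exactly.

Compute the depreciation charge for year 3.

Depreciable base = $153,679 − $21,900 = $131,779.
Year 1: DB = ⌊$153,679 × 200%/3⌋ = $102,452; SL = ⌊$131,779/3⌋ = $43,926 → take DB $102,452. Book value $51,227.
Year 2: DB = ⌊$51,227 × 200%/3⌋ = $34,151; SL = ⌊$29,327/2⌋ = $14,663 → take DB $34,151, capped at $29,327. Book value $21,900.
Year 3 (final): $21,900 − $21,900 = $0. Book value $21,900.

$0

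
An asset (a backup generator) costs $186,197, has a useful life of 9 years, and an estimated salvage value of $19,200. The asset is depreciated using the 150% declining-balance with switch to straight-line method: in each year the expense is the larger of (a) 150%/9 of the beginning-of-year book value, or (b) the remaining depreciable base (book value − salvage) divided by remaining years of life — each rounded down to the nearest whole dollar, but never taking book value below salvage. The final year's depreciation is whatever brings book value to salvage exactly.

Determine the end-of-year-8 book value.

Depreciable base = $186,197 − $19,200 = $166,997.
Year 1: DB = ⌊$186,197 × 150%/9⌋ = $31,032; SL = ⌊$166,997/9⌋ = $18,555 → take DB $31,032. Book value $155,165.
Year 2: DB = ⌊$155,165 × 150%/9⌋ = $25,860; SL = ⌊$135,965/8⌋ = $16,995 → take DB $25,860. Book value $129,305.
Year 3: DB = ⌊$129,305 × 150%/9⌋ = $21,550; SL = ⌊$110,105/7⌋ = $15,729 → take DB $21,550. Book value $107,755.
Year 4: DB = ⌊$107,755 × 150%/9⌋ = $17,959; SL = ⌊$88,555/6⌋ = $14,759 → take DB $17,959. Book value $89,796.
Year 5: DB = ⌊$89,796 × 150%/9⌋ = $14,966; SL = ⌊$70,596/5⌋ = $14,119 → take DB $14,966. Book value $74,830.
Year 6: DB = ⌊$74,830 × 150%/9⌋ = $12,471; SL = ⌊$55,630/4⌋ = $13,907 → take SL $13,907. Book value $60,923.
Year 7: DB = ⌊$60,923 × 150%/9⌋ = $10,153; SL = ⌊$41,723/3⌋ = $13,907 → take SL $13,907. Book value $47,016.
Year 8: DB = ⌊$47,016 × 150%/9⌋ = $7,836; SL = ⌊$27,816/2⌋ = $13,908 → take SL $13,908. Book value $33,108.

$33,108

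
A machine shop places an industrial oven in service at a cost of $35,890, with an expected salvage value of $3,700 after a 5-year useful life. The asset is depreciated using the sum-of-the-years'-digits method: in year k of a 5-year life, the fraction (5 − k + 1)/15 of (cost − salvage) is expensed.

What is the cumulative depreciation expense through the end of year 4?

$30,044

Depreciable base = $35,890 − $3,700 = $32,190.
Sum of the years' digits = 5+4+3+2+1 = 15.
Year 1: $32,190 × 5/15 = $10,730. Book value $25,160.
Year 2: $32,190 × 4/15 = $8,584. Book value $16,576.
Year 3: $32,190 × 3/15 = $6,438. Book value $10,138.
Year 4: $32,190 × 2/15 = $4,292. Book value $5,846.
Accumulated through year 4 = $35,890 − $5,846 = $30,044.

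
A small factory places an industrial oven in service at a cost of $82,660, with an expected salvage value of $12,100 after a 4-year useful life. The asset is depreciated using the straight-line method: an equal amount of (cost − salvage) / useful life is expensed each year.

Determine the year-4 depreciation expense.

Depreciable base = $82,660 − $12,100 = $70,560.
Annual expense = $70,560 / 4 = $17,640.

$17,640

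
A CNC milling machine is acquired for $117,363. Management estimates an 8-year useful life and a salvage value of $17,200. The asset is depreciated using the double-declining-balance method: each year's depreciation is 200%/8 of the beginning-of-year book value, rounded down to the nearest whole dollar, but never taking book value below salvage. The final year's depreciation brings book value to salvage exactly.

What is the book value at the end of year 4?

Depreciable base = $117,363 − $17,200 = $100,163.
Year 1: ⌊$117,363 × 200%/8⌋ = $29,340. Book value $88,023.
Year 2: ⌊$88,023 × 200%/8⌋ = $22,005. Book value $66,018.
Year 3: ⌊$66,018 × 200%/8⌋ = $16,504. Book value $49,514.
Year 4: ⌊$49,514 × 200%/8⌋ = $12,378. Book value $37,136.

$37,136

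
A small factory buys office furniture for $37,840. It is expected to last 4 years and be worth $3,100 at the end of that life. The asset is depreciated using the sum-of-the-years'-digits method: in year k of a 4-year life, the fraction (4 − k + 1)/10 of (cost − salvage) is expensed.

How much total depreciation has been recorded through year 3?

Depreciable base = $37,840 − $3,100 = $34,740.
Sum of the years' digits = 4+3+2+1 = 10.
Year 1: $34,740 × 4/10 = $13,896. Book value $23,944.
Year 2: $34,740 × 3/10 = $10,422. Book value $13,522.
Year 3: $34,740 × 2/10 = $6,948. Book value $6,574.
Accumulated through year 3 = $37,840 − $6,574 = $31,266.

$31,266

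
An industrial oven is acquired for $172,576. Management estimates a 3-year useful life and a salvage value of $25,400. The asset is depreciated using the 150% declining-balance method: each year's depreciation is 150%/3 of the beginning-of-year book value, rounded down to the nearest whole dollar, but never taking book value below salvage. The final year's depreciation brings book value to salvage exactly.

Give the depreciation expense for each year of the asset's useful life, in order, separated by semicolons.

Depreciable base = $172,576 − $25,400 = $147,176.
Year 1: ⌊$172,576 × 150%/3⌋ = $86,288. Book value $86,288.
Year 2: ⌊$86,288 × 150%/3⌋ = $43,144. Book value $43,144.
Year 3 (final): $43,144 − $25,400 = $17,744. Book value $25,400.

$86,288; $43,144; $17,744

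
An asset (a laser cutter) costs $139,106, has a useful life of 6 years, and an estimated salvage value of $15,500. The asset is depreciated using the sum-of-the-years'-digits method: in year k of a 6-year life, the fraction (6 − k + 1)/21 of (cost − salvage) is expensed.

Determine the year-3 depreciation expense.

$23,544

Depreciable base = $139,106 − $15,500 = $123,606.
Sum of the years' digits = 6+5+4+3+2+1 = 21.
Year 1: $123,606 × 6/21 = $35,316. Book value $103,790.
Year 2: $123,606 × 5/21 = $29,430. Book value $74,360.
Year 3: $123,606 × 4/21 = $23,544. Book value $50,816.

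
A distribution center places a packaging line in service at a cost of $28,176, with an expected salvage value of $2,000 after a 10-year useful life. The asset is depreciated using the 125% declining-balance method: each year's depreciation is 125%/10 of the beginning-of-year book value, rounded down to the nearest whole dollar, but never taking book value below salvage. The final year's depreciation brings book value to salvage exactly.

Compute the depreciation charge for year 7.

$1,581

Depreciable base = $28,176 − $2,000 = $26,176.
Year 1: ⌊$28,176 × 125%/10⌋ = $3,522. Book value $24,654.
Year 2: ⌊$24,654 × 125%/10⌋ = $3,081. Book value $21,573.
Year 3: ⌊$21,573 × 125%/10⌋ = $2,696. Book value $18,877.
Year 4: ⌊$18,877 × 125%/10⌋ = $2,359. Book value $16,518.
Year 5: ⌊$16,518 × 125%/10⌋ = $2,064. Book value $14,454.
Year 6: ⌊$14,454 × 125%/10⌋ = $1,806. Book value $12,648.
Year 7: ⌊$12,648 × 125%/10⌋ = $1,581. Book value $11,067.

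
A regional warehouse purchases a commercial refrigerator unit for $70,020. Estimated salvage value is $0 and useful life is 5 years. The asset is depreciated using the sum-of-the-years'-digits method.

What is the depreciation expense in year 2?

$18,672

Depreciable base = $70,020 − $0 = $70,020.
Sum of the years' digits = 5+4+3+2+1 = 15.
Year 1: $70,020 × 5/15 = $23,340. Book value $46,680.
Year 2: $70,020 × 4/15 = $18,672. Book value $28,008.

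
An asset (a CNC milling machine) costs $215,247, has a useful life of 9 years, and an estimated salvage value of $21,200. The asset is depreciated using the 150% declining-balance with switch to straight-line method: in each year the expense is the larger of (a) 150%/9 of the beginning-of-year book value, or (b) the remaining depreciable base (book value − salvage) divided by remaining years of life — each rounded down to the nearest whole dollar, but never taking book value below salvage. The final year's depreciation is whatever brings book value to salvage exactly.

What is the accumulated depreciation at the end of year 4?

$111,442

Depreciable base = $215,247 − $21,200 = $194,047.
Year 1: DB = ⌊$215,247 × 150%/9⌋ = $35,874; SL = ⌊$194,047/9⌋ = $21,560 → take DB $35,874. Book value $179,373.
Year 2: DB = ⌊$179,373 × 150%/9⌋ = $29,895; SL = ⌊$158,173/8⌋ = $19,771 → take DB $29,895. Book value $149,478.
Year 3: DB = ⌊$149,478 × 150%/9⌋ = $24,913; SL = ⌊$128,278/7⌋ = $18,325 → take DB $24,913. Book value $124,565.
Year 4: DB = ⌊$124,565 × 150%/9⌋ = $20,760; SL = ⌊$103,365/6⌋ = $17,227 → take DB $20,760. Book value $103,805.
Accumulated through year 4 = $215,247 − $103,805 = $111,442.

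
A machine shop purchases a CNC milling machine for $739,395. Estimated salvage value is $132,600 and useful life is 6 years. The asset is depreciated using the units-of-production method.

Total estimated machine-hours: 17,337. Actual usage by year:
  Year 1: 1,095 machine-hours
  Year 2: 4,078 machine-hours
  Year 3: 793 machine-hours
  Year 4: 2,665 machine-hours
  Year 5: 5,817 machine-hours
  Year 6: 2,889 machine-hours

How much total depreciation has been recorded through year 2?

$181,055

Depreciable base = $739,395 − $132,600 = $606,795.
Rate = $606,795 / 17,337 machine-hours = $35 per machine-hour.
Year 1: 1,095 × $35 = $38,325. Book value $701,070.
Year 2: 4,078 × $35 = $142,730. Book value $558,340.
Accumulated through year 2 = $739,395 − $558,340 = $181,055.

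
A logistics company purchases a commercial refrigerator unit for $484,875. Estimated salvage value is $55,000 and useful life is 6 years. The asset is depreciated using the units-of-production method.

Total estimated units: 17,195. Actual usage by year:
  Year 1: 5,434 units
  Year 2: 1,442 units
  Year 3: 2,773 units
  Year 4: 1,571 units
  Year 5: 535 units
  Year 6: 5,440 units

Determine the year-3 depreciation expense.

Depreciable base = $484,875 − $55,000 = $429,875.
Rate = $429,875 / 17,195 units = $25 per unit.
Year 1: 5,434 × $25 = $135,850. Book value $349,025.
Year 2: 1,442 × $25 = $36,050. Book value $312,975.
Year 3: 2,773 × $25 = $69,325. Book value $243,650.

$69,325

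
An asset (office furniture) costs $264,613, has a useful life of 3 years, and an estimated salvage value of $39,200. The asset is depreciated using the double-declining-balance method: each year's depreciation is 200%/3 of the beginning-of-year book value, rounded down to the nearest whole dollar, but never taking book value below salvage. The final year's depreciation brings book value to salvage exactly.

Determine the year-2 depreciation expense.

Depreciable base = $264,613 − $39,200 = $225,413.
Year 1: ⌊$264,613 × 200%/3⌋ = $176,408. Book value $88,205.
Year 2: ⌊$88,205 × 200%/3⌋ = $58,803, capped at $49,005. Book value $39,200.

$49,005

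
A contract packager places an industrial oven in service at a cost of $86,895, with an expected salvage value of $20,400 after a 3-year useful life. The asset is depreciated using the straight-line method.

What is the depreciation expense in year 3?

Depreciable base = $86,895 − $20,400 = $66,495.
Annual expense = $66,495 / 3 = $22,165.

$22,165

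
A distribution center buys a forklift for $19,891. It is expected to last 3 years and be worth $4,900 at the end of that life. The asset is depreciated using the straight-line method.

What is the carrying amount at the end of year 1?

Depreciable base = $19,891 − $4,900 = $14,991.
Annual expense = $14,991 / 3 = $4,997.
End of year 1: book value $14,894.

$14,894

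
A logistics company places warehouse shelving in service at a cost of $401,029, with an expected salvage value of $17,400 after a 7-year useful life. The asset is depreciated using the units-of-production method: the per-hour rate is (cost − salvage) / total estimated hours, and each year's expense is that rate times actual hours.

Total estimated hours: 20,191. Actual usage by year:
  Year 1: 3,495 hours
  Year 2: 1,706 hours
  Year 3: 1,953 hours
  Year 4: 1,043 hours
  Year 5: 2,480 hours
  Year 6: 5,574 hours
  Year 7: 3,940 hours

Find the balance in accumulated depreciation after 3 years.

$135,926

Depreciable base = $401,029 − $17,400 = $383,629.
Rate = $383,629 / 20,191 hours = $19 per hour.
Year 1: 3,495 × $19 = $66,405. Book value $334,624.
Year 2: 1,706 × $19 = $32,414. Book value $302,210.
Year 3: 1,953 × $19 = $37,107. Book value $265,103.
Accumulated through year 3 = $401,029 − $265,103 = $135,926.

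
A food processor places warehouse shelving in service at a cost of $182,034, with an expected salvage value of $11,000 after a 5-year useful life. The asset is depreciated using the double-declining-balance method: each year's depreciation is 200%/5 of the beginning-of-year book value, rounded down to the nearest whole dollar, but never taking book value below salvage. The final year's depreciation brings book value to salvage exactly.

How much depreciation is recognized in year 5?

$12,592

Depreciable base = $182,034 − $11,000 = $171,034.
Year 1: ⌊$182,034 × 200%/5⌋ = $72,813. Book value $109,221.
Year 2: ⌊$109,221 × 200%/5⌋ = $43,688. Book value $65,533.
Year 3: ⌊$65,533 × 200%/5⌋ = $26,213. Book value $39,320.
Year 4: ⌊$39,320 × 200%/5⌋ = $15,728. Book value $23,592.
Year 5 (final): $23,592 − $11,000 = $12,592. Book value $11,000.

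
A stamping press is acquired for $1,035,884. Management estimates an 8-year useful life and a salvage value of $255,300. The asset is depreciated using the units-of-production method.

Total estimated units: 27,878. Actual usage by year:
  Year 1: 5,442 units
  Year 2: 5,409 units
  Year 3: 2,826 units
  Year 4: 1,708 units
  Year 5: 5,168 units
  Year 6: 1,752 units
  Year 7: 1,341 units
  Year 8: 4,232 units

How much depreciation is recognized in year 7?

$37,548

Depreciable base = $1,035,884 − $255,300 = $780,584.
Rate = $780,584 / 27,878 units = $28 per unit.
Year 1: 5,442 × $28 = $152,376. Book value $883,508.
Year 2: 5,409 × $28 = $151,452. Book value $732,056.
Year 3: 2,826 × $28 = $79,128. Book value $652,928.
Year 4: 1,708 × $28 = $47,824. Book value $605,104.
Year 5: 5,168 × $28 = $144,704. Book value $460,400.
Year 6: 1,752 × $28 = $49,056. Book value $411,344.
Year 7: 1,341 × $28 = $37,548. Book value $373,796.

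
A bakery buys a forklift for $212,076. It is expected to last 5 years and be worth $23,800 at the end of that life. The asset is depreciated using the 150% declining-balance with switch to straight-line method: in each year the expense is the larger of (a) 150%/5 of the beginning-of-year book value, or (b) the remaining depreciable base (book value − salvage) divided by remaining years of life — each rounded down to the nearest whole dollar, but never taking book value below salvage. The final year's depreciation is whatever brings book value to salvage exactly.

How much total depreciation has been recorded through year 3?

$139,333

Depreciable base = $212,076 − $23,800 = $188,276.
Year 1: DB = ⌊$212,076 × 150%/5⌋ = $63,622; SL = ⌊$188,276/5⌋ = $37,655 → take DB $63,622. Book value $148,454.
Year 2: DB = ⌊$148,454 × 150%/5⌋ = $44,536; SL = ⌊$124,654/4⌋ = $31,163 → take DB $44,536. Book value $103,918.
Year 3: DB = ⌊$103,918 × 150%/5⌋ = $31,175; SL = ⌊$80,118/3⌋ = $26,706 → take DB $31,175. Book value $72,743.
Accumulated through year 3 = $212,076 − $72,743 = $139,333.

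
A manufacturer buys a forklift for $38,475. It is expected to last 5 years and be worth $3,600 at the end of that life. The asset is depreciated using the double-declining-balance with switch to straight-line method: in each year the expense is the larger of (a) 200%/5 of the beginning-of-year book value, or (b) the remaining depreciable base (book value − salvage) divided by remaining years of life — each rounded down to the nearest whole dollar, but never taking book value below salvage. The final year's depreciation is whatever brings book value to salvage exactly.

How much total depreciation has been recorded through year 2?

Depreciable base = $38,475 − $3,600 = $34,875.
Year 1: DB = ⌊$38,475 × 200%/5⌋ = $15,390; SL = ⌊$34,875/5⌋ = $6,975 → take DB $15,390. Book value $23,085.
Year 2: DB = ⌊$23,085 × 200%/5⌋ = $9,234; SL = ⌊$19,485/4⌋ = $4,871 → take DB $9,234. Book value $13,851.
Accumulated through year 2 = $38,475 − $13,851 = $24,624.

$24,624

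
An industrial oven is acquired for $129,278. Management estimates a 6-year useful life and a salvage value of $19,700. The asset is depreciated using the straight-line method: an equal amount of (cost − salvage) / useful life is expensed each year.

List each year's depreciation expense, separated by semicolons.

$18,263; $18,263; $18,263; $18,263; $18,263; $18,263

Depreciable base = $129,278 − $19,700 = $109,578.
Annual expense = $109,578 / 6 = $18,263.
End of year 1: book value $111,015.
End of year 2: book value $92,752.
End of year 3: book value $74,489.
End of year 4: book value $56,226.
End of year 5: book value $37,963.
End of year 6: book value $19,700.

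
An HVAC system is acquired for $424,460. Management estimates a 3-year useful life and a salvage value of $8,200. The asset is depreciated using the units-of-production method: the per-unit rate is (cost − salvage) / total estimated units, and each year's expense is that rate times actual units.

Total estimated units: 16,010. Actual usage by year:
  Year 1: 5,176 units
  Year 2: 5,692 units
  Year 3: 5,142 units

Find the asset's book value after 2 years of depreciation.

Depreciable base = $424,460 − $8,200 = $416,260.
Rate = $416,260 / 16,010 units = $26 per unit.
Year 1: 5,176 × $26 = $134,576. Book value $289,884.
Year 2: 5,692 × $26 = $147,992. Book value $141,892.

$141,892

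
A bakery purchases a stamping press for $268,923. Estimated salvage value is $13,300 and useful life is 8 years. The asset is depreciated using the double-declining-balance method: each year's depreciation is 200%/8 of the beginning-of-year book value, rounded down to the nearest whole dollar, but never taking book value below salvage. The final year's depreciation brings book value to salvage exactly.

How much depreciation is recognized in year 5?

$21,272

Depreciable base = $268,923 − $13,300 = $255,623.
Year 1: ⌊$268,923 × 200%/8⌋ = $67,230. Book value $201,693.
Year 2: ⌊$201,693 × 200%/8⌋ = $50,423. Book value $151,270.
Year 3: ⌊$151,270 × 200%/8⌋ = $37,817. Book value $113,453.
Year 4: ⌊$113,453 × 200%/8⌋ = $28,363. Book value $85,090.
Year 5: ⌊$85,090 × 200%/8⌋ = $21,272. Book value $63,818.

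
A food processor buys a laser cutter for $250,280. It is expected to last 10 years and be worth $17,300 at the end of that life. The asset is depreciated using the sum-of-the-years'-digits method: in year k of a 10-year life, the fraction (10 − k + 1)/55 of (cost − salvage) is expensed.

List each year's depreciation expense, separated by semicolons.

Depreciable base = $250,280 − $17,300 = $232,980.
Sum of the years' digits = 10+9+8+7+6+5+4+3+2+1 = 55.
Year 1: $232,980 × 10/55 = $42,360. Book value $207,920.
Year 2: $232,980 × 9/55 = $38,124. Book value $169,796.
Year 3: $232,980 × 8/55 = $33,888. Book value $135,908.
Year 4: $232,980 × 7/55 = $29,652. Book value $106,256.
Year 5: $232,980 × 6/55 = $25,416. Book value $80,840.
Year 6: $232,980 × 5/55 = $21,180. Book value $59,660.
Year 7: $232,980 × 4/55 = $16,944. Book value $42,716.
Year 8: $232,980 × 3/55 = $12,708. Book value $30,008.
Year 9: $232,980 × 2/55 = $8,472. Book value $21,536.
Year 10: $232,980 × 1/55 = $4,236. Book value $17,300.

$42,360; $38,124; $33,888; $29,652; $25,416; $21,180; $16,944; $12,708; $8,472; $4,236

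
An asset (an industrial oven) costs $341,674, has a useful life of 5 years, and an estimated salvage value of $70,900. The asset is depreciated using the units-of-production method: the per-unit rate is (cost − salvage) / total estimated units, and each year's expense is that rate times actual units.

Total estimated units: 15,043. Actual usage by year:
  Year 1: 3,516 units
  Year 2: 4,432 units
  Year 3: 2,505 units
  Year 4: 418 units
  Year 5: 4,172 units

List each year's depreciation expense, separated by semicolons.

Depreciable base = $341,674 − $70,900 = $270,774.
Rate = $270,774 / 15,043 units = $18 per unit.
Year 1: 3,516 × $18 = $63,288. Book value $278,386.
Year 2: 4,432 × $18 = $79,776. Book value $198,610.
Year 3: 2,505 × $18 = $45,090. Book value $153,520.
Year 4: 418 × $18 = $7,524. Book value $145,996.
Year 5: 4,172 × $18 = $75,096. Book value $70,900.

$63,288; $79,776; $45,090; $7,524; $75,096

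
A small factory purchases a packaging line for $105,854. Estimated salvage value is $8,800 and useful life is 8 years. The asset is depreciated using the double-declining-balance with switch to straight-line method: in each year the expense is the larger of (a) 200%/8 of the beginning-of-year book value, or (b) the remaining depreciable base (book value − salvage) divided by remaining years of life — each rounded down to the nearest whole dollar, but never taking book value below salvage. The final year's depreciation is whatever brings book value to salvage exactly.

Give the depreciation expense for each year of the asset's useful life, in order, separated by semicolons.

Depreciable base = $105,854 − $8,800 = $97,054.
Year 1: DB = ⌊$105,854 × 200%/8⌋ = $26,463; SL = ⌊$97,054/8⌋ = $12,131 → take DB $26,463. Book value $79,391.
Year 2: DB = ⌊$79,391 × 200%/8⌋ = $19,847; SL = ⌊$70,591/7⌋ = $10,084 → take DB $19,847. Book value $59,544.
Year 3: DB = ⌊$59,544 × 200%/8⌋ = $14,886; SL = ⌊$50,744/6⌋ = $8,457 → take DB $14,886. Book value $44,658.
Year 4: DB = ⌊$44,658 × 200%/8⌋ = $11,164; SL = ⌊$35,858/5⌋ = $7,171 → take DB $11,164. Book value $33,494.
Year 5: DB = ⌊$33,494 × 200%/8⌋ = $8,373; SL = ⌊$24,694/4⌋ = $6,173 → take DB $8,373. Book value $25,121.
Year 6: DB = ⌊$25,121 × 200%/8⌋ = $6,280; SL = ⌊$16,321/3⌋ = $5,440 → take DB $6,280. Book value $18,841.
Year 7: DB = ⌊$18,841 × 200%/8⌋ = $4,710; SL = ⌊$10,041/2⌋ = $5,020 → take SL $5,020. Book value $13,821.
Year 8 (final): $13,821 − $8,800 = $5,021. Book value $8,800.

$26,463; $19,847; $14,886; $11,164; $8,373; $6,280; $5,020; $5,021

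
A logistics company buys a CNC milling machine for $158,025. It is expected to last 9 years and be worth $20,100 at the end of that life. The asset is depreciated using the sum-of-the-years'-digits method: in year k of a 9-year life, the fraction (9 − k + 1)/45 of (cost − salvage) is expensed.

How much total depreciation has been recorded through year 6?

Depreciable base = $158,025 − $20,100 = $137,925.
Sum of the years' digits = 9+8+7+6+5+4+3+2+1 = 45.
Year 1: $137,925 × 9/45 = $27,585. Book value $130,440.
Year 2: $137,925 × 8/45 = $24,520. Book value $105,920.
Year 3: $137,925 × 7/45 = $21,455. Book value $84,465.
Year 4: $137,925 × 6/45 = $18,390. Book value $66,075.
Year 5: $137,925 × 5/45 = $15,325. Book value $50,750.
Year 6: $137,925 × 4/45 = $12,260. Book value $38,490.
Accumulated through year 6 = $158,025 − $38,490 = $119,535.

$119,535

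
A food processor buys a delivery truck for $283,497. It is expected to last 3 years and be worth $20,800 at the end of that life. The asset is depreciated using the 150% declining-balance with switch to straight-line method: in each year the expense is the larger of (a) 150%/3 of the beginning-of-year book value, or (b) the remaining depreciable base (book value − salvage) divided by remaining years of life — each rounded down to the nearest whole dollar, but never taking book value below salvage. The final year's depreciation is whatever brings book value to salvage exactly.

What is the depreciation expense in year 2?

Depreciable base = $283,497 − $20,800 = $262,697.
Year 1: DB = ⌊$283,497 × 150%/3⌋ = $141,748; SL = ⌊$262,697/3⌋ = $87,565 → take DB $141,748. Book value $141,749.
Year 2: DB = ⌊$141,749 × 150%/3⌋ = $70,874; SL = ⌊$120,949/2⌋ = $60,474 → take DB $70,874. Book value $70,875.

$70,874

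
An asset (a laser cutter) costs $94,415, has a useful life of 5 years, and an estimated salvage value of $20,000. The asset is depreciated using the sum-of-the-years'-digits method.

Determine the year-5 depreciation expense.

$4,961

Depreciable base = $94,415 − $20,000 = $74,415.
Sum of the years' digits = 5+4+3+2+1 = 15.
Year 1: $74,415 × 5/15 = $24,805. Book value $69,610.
Year 2: $74,415 × 4/15 = $19,844. Book value $49,766.
Year 3: $74,415 × 3/15 = $14,883. Book value $34,883.
Year 4: $74,415 × 2/15 = $9,922. Book value $24,961.
Year 5: $74,415 × 1/15 = $4,961. Book value $20,000.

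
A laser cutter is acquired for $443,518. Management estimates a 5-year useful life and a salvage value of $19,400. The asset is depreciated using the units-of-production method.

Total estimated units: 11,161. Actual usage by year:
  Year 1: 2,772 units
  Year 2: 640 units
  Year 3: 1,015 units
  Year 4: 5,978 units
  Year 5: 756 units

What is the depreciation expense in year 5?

Depreciable base = $443,518 − $19,400 = $424,118.
Rate = $424,118 / 11,161 units = $38 per unit.
Year 1: 2,772 × $38 = $105,336. Book value $338,182.
Year 2: 640 × $38 = $24,320. Book value $313,862.
Year 3: 1,015 × $38 = $38,570. Book value $275,292.
Year 4: 5,978 × $38 = $227,164. Book value $48,128.
Year 5: 756 × $38 = $28,728. Book value $19,400.

$28,728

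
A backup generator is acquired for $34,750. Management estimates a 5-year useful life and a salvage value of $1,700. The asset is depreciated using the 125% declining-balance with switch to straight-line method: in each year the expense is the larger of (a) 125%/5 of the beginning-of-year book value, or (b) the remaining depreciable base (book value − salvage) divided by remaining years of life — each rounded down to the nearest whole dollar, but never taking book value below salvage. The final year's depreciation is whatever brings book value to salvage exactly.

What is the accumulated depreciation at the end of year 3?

Depreciable base = $34,750 − $1,700 = $33,050.
Year 1: DB = ⌊$34,750 × 125%/5⌋ = $8,687; SL = ⌊$33,050/5⌋ = $6,610 → take DB $8,687. Book value $26,063.
Year 2: DB = ⌊$26,063 × 125%/5⌋ = $6,515; SL = ⌊$24,363/4⌋ = $6,090 → take DB $6,515. Book value $19,548.
Year 3: DB = ⌊$19,548 × 125%/5⌋ = $4,887; SL = ⌊$17,848/3⌋ = $5,949 → take SL $5,949. Book value $13,599.
Accumulated through year 3 = $34,750 − $13,599 = $21,151.

$21,151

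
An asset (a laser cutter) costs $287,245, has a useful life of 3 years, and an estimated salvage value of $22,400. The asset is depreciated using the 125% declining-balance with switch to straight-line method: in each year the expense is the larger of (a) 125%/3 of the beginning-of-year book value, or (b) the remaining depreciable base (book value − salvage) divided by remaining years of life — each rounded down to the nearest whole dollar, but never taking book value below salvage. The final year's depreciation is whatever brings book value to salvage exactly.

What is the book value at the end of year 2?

Depreciable base = $287,245 − $22,400 = $264,845.
Year 1: DB = ⌊$287,245 × 125%/3⌋ = $119,685; SL = ⌊$264,845/3⌋ = $88,281 → take DB $119,685. Book value $167,560.
Year 2: DB = ⌊$167,560 × 125%/3⌋ = $69,816; SL = ⌊$145,160/2⌋ = $72,580 → take SL $72,580. Book value $94,980.

$94,980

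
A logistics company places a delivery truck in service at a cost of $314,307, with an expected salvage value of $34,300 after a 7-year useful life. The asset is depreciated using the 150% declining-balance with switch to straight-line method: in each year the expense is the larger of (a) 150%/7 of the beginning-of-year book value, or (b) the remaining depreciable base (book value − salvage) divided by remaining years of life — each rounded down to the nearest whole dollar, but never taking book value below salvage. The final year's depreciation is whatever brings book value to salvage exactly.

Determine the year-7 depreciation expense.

$28,497

Depreciable base = $314,307 − $34,300 = $280,007.
Year 1: DB = ⌊$314,307 × 150%/7⌋ = $67,351; SL = ⌊$280,007/7⌋ = $40,001 → take DB $67,351. Book value $246,956.
Year 2: DB = ⌊$246,956 × 150%/7⌋ = $52,919; SL = ⌊$212,656/6⌋ = $35,442 → take DB $52,919. Book value $194,037.
Year 3: DB = ⌊$194,037 × 150%/7⌋ = $41,579; SL = ⌊$159,737/5⌋ = $31,947 → take DB $41,579. Book value $152,458.
Year 4: DB = ⌊$152,458 × 150%/7⌋ = $32,669; SL = ⌊$118,158/4⌋ = $29,539 → take DB $32,669. Book value $119,789.
Year 5: DB = ⌊$119,789 × 150%/7⌋ = $25,669; SL = ⌊$85,489/3⌋ = $28,496 → take SL $28,496. Book value $91,293.
Year 6: DB = ⌊$91,293 × 150%/7⌋ = $19,562; SL = ⌊$56,993/2⌋ = $28,496 → take SL $28,496. Book value $62,797.
Year 7 (final): $62,797 − $34,300 = $28,497. Book value $34,300.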